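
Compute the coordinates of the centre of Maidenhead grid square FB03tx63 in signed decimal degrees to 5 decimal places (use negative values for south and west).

-76.02708, -78.36250

Field F=5, B=1: +5·20° lon, +1·10° lat → SW at lon -80°, lat -80°.
Square 0, 3: +0·2° lon, +3·1° lat → SW at lon -80°, lat -77°.
Subsquare t=19, x=23: +19·0.0833333° lon, +23·0.0416667° lat → SW at lon -78.4167°, lat -76.0417°.
Extended square 6, 3: +6·0.00833333° lon, +3·0.00416667° lat → SW at lon -78.3667°, lat -76.0292°.
Cell spans 0.00833333° lon × 0.00416667° lat. Centre is SW corner plus half of each.
latitude -76.02708, longitude -78.36250.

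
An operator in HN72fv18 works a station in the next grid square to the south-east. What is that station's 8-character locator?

Longitude extended square 1; +1 → 2.
Latitude extended square 8; −1 → 7.

HN72fv27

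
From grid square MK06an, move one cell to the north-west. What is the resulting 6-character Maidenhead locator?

Longitude subsquare a = 0; −1 → -1, wraps to 23 = x, carry into square.
Longitude square 0; −1 → -1, wraps to 9, carry into field.
Longitude field M = 12; −1 → 11 = L.
Latitude subsquare n = 13; +1 → 14 = o.

LK96xo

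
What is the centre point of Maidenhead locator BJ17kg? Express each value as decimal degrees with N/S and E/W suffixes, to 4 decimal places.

7.2708° N, 157.1250° W

Field B=1, J=9: +1·20° lon, +9·10° lat → SW at lon -160°, lat 0°.
Square 1, 7: +1·2° lon, +7·1° lat → SW at lon -158°, lat 7°.
Subsquare k=10, g=6: +10·0.0833333° lon, +6·0.0416667° lat → SW at lon -157.167°, lat 7.25°.
Cell spans 0.0833333° lon × 0.0416667° lat. Centre is SW corner plus half of each.
latitude 7.2708° N, longitude 157.1250° W.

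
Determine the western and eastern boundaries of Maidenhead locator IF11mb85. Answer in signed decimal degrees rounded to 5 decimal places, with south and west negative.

-16.93333, -16.92500

Field I=8, F=5: +8·20° lon, +5·10° lat → SW at lon -20°, lat -40°.
Square 1, 1: +1·2° lon, +1·1° lat → SW at lon -18°, lat -39°.
Subsquare m=12, b=1: +12·0.0833333° lon, +1·0.0416667° lat → SW at lon -17°, lat -38.9583°.
Extended square 8, 5: +8·0.00833333° lon, +5·0.00416667° lat → SW at lon -16.9333°, lat -38.9375°.
Cell spans 0.00833333° lon × 0.00416667° lat.
west -16.93333, east -16.92500.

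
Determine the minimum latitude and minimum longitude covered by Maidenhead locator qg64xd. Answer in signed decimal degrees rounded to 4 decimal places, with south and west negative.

-25.8750, 153.9167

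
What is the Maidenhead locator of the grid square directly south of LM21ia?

LM20ix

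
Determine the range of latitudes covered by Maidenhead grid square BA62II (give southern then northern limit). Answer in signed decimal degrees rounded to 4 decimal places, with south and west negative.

-87.6667, -87.6250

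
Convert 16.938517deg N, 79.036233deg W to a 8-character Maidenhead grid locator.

FK06lw55

Shift to the Maidenhead origin (180°W, 90°S): lon 100.96377, lat 106.93852.
Field: lon ⌊100.96377/20⌋ = 5 → F; lat ⌊106.93852/10⌋ = 10 → K.
Square: lon ⌊0.96377/2⌋ = 0; lat ⌊6.93852/1⌋ = 6.
Subsquare: lon ⌊0.96377/0.0833333⌋ = 11 → l; lat ⌊0.93852/0.0416667⌋ = 22 → w.
Extended square: lon ⌊0.04710/0.00833333⌋ = 5; lat ⌊0.02185/0.00416667⌋ = 5.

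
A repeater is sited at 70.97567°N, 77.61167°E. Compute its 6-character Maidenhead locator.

Shift to the Maidenhead origin (180°W, 90°S): lon 257.6117, lat 160.9757.
Field (20°×10°, letters A–R): 257.6117/20 → 12 → M, 160.9757/10 → 16 → Q; chars MQ.
Square (2°×1°, digits 0–9): 17.6117/2 → 8, 0.9757/1 → 0; chars 80.
Subsquare (5′×2.5′, letters a–x): 1.6117/0.0833333 → 19 → t, 0.9757/0.0416667 → 23 → x; chars tx.

MQ80tx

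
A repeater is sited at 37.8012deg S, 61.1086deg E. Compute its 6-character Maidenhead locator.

MF02ne

Add 180° to longitude and 90° to latitude: 241.1086, 52.1988.
Field: lon ⌊241.1086/20⌋ = 12 → M; lat ⌊52.1988/10⌋ = 5 → F.
Square: lon ⌊1.1086/2⌋ = 0; lat ⌊2.1988/1⌋ = 2.
Subsquare: lon ⌊1.1086/0.0833333⌋ = 13 → n; lat ⌊0.1988/0.0416667⌋ = 4 → e.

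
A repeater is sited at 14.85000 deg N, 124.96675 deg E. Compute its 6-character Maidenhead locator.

Offset from 180°W / 90°S: lon 304.9667°, lat 104.8500°.
Field: lon ⌊304.9667/20⌋ = 15 → P; lat ⌊104.8500/10⌋ = 10 → K.
Square: lon ⌊4.9667/2⌋ = 2; lat ⌊4.8500/1⌋ = 4.
Subsquare: lon ⌊0.9667/0.0833333⌋ = 11 → l; lat ⌊0.8500/0.0416667⌋ = 20 → u.

PK24lu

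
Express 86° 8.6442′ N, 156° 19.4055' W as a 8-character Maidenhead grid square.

BR16ud14

Add 180° to longitude and 90° to latitude: 23.67658, 176.14407.
Field (20°×10°, letters A–R): 23.67658/20 → 1 → B, 176.14407/10 → 17 → R; chars BR.
Square (2°×1°, digits 0–9): 3.67658/2 → 1, 6.14407/1 → 6; chars 16.
Subsquare (5′×2.5′, letters a–x): 1.67658/0.0833333 → 20 → u, 0.14407/0.0416667 → 3 → d; chars ud.
Extended square (30″×15″, digits 0–9): 0.00991/0.00833333 → 1, 0.01907/0.00416667 → 4; chars 14.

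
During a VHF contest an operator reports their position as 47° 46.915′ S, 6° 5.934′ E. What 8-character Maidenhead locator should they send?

JE32bf12

Add 180° to longitude and 90° to latitude: 186.09890, 42.21808.
Field: lon ⌊186.09890/20⌋ = 9 → J; lat ⌊42.21808/10⌋ = 4 → E.
Square: lon ⌊6.09890/2⌋ = 3; lat ⌊2.21808/1⌋ = 2.
Subsquare: lon ⌊0.09890/0.0833333⌋ = 1 → b; lat ⌊0.21808/0.0416667⌋ = 5 → f.
Extended square: lon ⌊0.01557/0.00833333⌋ = 1; lat ⌊0.00975/0.00416667⌋ = 2.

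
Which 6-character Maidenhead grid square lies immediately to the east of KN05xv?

KN15av

Longitude subsquare x = 23; +1 → 24, wraps to 0 = a, carry into square.
Longitude square 0; +1 → 1.
The latitude characters are unchanged.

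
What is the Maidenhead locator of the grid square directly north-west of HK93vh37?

Longitude extended square 3; −1 → 2.
Latitude extended square 7; +1 → 8.

HK93vh28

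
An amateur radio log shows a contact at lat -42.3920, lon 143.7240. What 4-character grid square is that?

QE17

Add 180° to longitude and 90° to latitude: 323.72, 47.61.
Field (20°×10°, letters A–R): 323.72/20 → 16 → Q, 47.61/10 → 4 → E; chars QE.
Square (2°×1°, digits 0–9): 3.72/2 → 1, 7.61/1 → 7; chars 17.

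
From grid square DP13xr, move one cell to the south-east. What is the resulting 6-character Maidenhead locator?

Longitude subsquare x = 23; +1 → 24, wraps to 0 = a, carry into square.
Longitude square 1; +1 → 2.
Latitude subsquare r = 17; −1 → 16 = q.

DP23aq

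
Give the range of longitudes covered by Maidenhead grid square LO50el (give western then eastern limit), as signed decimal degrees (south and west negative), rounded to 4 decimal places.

50.3333, 50.4167

Field L=11, O=14: +11·20° lon, +14·10° lat → SW at lon 40°, lat 50°.
Square 5, 0: +5·2° lon, +0·1° lat → SW at lon 50°, lat 50°.
Subsquare e=4, l=11: +4·0.0833333° lon, +11·0.0416667° lat → SW at lon 50.3333°, lat 50.4583°.
Cell spans 0.0833333° lon × 0.0416667° lat.
west 50.3333, east 50.4167.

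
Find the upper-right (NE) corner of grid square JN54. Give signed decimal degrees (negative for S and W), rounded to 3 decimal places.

45.000, 12.000

Field J=9, N=13: +9·20° lon, +13·10° lat → SW at lon 0°, lat 40°.
Square 5, 4: +5·2° lon, +4·1° lat → SW at lon 10°, lat 44°.
Cell spans 2° lon × 1° lat. NE corner is SW corner plus one full cell.
latitude 45.000, longitude 12.000.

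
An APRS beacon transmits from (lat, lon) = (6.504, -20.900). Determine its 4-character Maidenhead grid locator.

HJ96

Add 180° to longitude and 90° to latitude: 159.10, 96.50.
Field (20°×10°, letters A–R): lon ⌊159.10/20⌋ = 7 → H; lat ⌊96.50/10⌋ = 9 → J.
Square (2°×1°, digits 0–9): lon ⌊19.10/2⌋ = 9; lat ⌊6.50/1⌋ = 6.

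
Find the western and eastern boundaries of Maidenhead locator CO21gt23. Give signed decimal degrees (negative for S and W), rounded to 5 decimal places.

Field C=2, O=14: +2·20° lon, +14·10° lat → SW at lon -140°, lat 50°.
Square 2, 1: +2·2° lon, +1·1° lat → SW at lon -136°, lat 51°.
Subsquare g=6, t=19: +6·0.0833333° lon, +19·0.0416667° lat → SW at lon -135.5°, lat 51.7917°.
Extended square 2, 3: +2·0.00833333° lon, +3·0.00416667° lat → SW at lon -135.483°, lat 51.8042°.
Cell spans 0.00833333° lon × 0.00416667° lat.
west -135.48333, east -135.47500.

-135.48333, -135.47500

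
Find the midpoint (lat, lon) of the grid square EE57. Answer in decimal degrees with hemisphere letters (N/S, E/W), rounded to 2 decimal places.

42.50° S, 89.00° W

Field E=4, E=4: +4·20° lon, +4·10° lat → SW at lon -100°, lat -50°.
Square 5, 7: +5·2° lon, +7·1° lat → SW at lon -90°, lat -43°.
Cell spans 2° lon × 1° lat. Centre is SW corner plus half of each.
latitude 42.50° S, longitude 89.00° W.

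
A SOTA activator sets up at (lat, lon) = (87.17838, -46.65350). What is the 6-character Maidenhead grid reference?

Offset from 180°W / 90°S: lon 133.3465°, lat 177.1784°.
Field: 133.3465/20 → 6 → G, 177.1784/10 → 17 → R; chars GR.
Square: 13.3465/2 → 6, 7.1784/1 → 7; chars 67.
Subsquare: 1.3465/0.0833333 → 16 → q, 0.1784/0.0416667 → 4 → e; chars qe.

GR67qe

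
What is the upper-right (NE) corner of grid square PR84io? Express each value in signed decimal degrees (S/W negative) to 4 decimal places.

84.6250, 136.7500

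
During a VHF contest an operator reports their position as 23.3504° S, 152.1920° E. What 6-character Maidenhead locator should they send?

Add 180° to longitude and 90° to latitude: 332.1920, 66.6496.
Field: lon ⌊332.1920/20⌋ = 16 → Q; lat ⌊66.6496/10⌋ = 6 → G.
Square: lon ⌊12.1920/2⌋ = 6; lat ⌊6.6496/1⌋ = 6.
Subsquare: lon ⌊0.1920/0.0833333⌋ = 2 → c; lat ⌊0.6496/0.0416667⌋ = 15 → p.

QG66cp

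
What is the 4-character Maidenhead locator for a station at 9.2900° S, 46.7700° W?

GI60

Add 180° to longitude and 90° to latitude: 133.23, 80.71.
Field: 133.23/20 → 6 → G, 80.71/10 → 8 → I; chars GI.
Square: 13.23/2 → 6, 0.71/1 → 0; chars 60.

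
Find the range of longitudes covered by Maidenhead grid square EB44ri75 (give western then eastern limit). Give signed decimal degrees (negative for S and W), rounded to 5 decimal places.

-90.52500, -90.51667

Field E=4, B=1: +4·20° lon, +1·10° lat → SW at lon -100°, lat -80°.
Square 4, 4: +4·2° lon, +4·1° lat → SW at lon -92°, lat -76°.
Subsquare r=17, i=8: +17·0.0833333° lon, +8·0.0416667° lat → SW at lon -90.5833°, lat -75.6667°.
Extended square 7, 5: +7·0.00833333° lon, +5·0.00416667° lat → SW at lon -90.525°, lat -75.6458°.
Cell spans 0.00833333° lon × 0.00416667° lat.
west -90.52500, east -90.51667.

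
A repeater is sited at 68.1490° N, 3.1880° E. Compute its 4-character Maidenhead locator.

Offset from 180°W / 90°S: lon 183.19°, lat 158.15°.
Field: lon ⌊183.19/20⌋ = 9 → J; lat ⌊158.15/10⌋ = 15 → P.
Square: lon ⌊3.19/2⌋ = 1; lat ⌊8.15/1⌋ = 8.

JP18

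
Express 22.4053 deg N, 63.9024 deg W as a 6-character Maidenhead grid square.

Offset from 180°W / 90°S: lon 116.0976°, lat 112.4053°.
Field (20°×10°, letters A–R): lon ⌊116.0976/20⌋ = 5 → F; lat ⌊112.4053/10⌋ = 11 → L.
Square (2°×1°, digits 0–9): lon ⌊16.0976/2⌋ = 8; lat ⌊2.4053/1⌋ = 2.
Subsquare (5′×2.5′, letters a–x): lon ⌊0.0976/0.0833333⌋ = 1 → b; lat ⌊0.4053/0.0416667⌋ = 9 → j.

FL82bj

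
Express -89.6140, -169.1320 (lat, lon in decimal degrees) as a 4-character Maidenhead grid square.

AA50

Offset from 180°W / 90°S: lon 10.87°, lat 0.39°.
Field: 10.87/20 → 0 → A, 0.39/10 → 0 → A; chars AA.
Square: 10.87/2 → 5, 0.39/1 → 0; chars 50.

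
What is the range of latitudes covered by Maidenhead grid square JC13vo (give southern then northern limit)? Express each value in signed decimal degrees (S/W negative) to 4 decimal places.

-66.4167, -66.3750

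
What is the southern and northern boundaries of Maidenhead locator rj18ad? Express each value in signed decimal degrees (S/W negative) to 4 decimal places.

Field R=17, J=9: +17·20° lon, +9·10° lat → SW at lon 160°, lat 0°.
Square 1, 8: +1·2° lon, +8·1° lat → SW at lon 162°, lat 8°.
Subsquare a=0, d=3: +0·0.0833333° lon, +3·0.0416667° lat → SW at lon 162°, lat 8.125°.
Cell spans 0.0833333° lon × 0.0416667° lat.
south 8.1250, north 8.1667.

8.1250, 8.1667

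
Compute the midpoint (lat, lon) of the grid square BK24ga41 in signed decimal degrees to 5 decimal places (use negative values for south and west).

14.00625, -155.46250

Field B=1, K=10: +1·20° lon, +10·10° lat → SW at lon -160°, lat 10°.
Square 2, 4: +2·2° lon, +4·1° lat → SW at lon -156°, lat 14°.
Subsquare g=6, a=0: +6·0.0833333° lon, +0·0.0416667° lat → SW at lon -155.5°, lat 14°.
Extended square 4, 1: +4·0.00833333° lon, +1·0.00416667° lat → SW at lon -155.467°, lat 14.0042°.
Cell spans 0.00833333° lon × 0.00416667° lat. Centre is SW corner plus half of each.
latitude 14.00625, longitude -155.46250.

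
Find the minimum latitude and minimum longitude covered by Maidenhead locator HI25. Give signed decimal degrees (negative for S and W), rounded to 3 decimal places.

-5.000, -36.000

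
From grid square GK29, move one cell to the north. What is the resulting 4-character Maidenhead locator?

GL20

Latitude square 9; +1 → 10, wraps to 0, carry into field.
Latitude field K = 10; +1 → 11 = L.
The longitude characters are unchanged.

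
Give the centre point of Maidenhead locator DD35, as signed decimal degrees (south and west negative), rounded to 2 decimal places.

Field D=3, D=3: +3·20° lon, +3·10° lat → SW at lon -120°, lat -60°.
Square 3, 5: +3·2° lon, +5·1° lat → SW at lon -114°, lat -55°.
Cell spans 2° lon × 1° lat. Centre is SW corner plus half of each.
latitude -54.50, longitude -113.00.

-54.50, -113.00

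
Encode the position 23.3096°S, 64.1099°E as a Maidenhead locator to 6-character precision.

Offset from 180°W / 90°S: lon 244.1099°, lat 66.6904°.
Field (20°×10°, letters A–R): lon ⌊244.1099/20⌋ = 12 → M; lat ⌊66.6904/10⌋ = 6 → G.
Square (2°×1°, digits 0–9): lon ⌊4.1099/2⌋ = 2; lat ⌊6.6904/1⌋ = 6.
Subsquare (5′×2.5′, letters a–x): lon ⌊0.1099/0.0833333⌋ = 1 → b; lat ⌊0.6904/0.0416667⌋ = 16 → q.

MG26bq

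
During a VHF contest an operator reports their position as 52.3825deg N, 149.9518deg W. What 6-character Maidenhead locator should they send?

BO52aj

Add 180° to longitude and 90° to latitude: 30.0482, 142.3825.
Field: lon ⌊30.0482/20⌋ = 1 → B; lat ⌊142.3825/10⌋ = 14 → O.
Square: lon ⌊10.0482/2⌋ = 5; lat ⌊2.3825/1⌋ = 2.
Subsquare: lon ⌊0.0482/0.0833333⌋ = 0 → a; lat ⌊0.3825/0.0416667⌋ = 9 → j.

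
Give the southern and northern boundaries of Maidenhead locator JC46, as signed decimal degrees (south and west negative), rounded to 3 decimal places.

-64.000, -63.000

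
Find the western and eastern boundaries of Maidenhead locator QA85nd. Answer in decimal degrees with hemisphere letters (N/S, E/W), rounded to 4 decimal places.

157.0833° E, 157.1667° E

Field Q=16, A=0: +16·20° lon, +0·10° lat → SW at lon 140°, lat -90°.
Square 8, 5: +8·2° lon, +5·1° lat → SW at lon 156°, lat -85°.
Subsquare n=13, d=3: +13·0.0833333° lon, +3·0.0416667° lat → SW at lon 157.083°, lat -84.875°.
Cell spans 0.0833333° lon × 0.0416667° lat.
west 157.0833° E, east 157.1667° E.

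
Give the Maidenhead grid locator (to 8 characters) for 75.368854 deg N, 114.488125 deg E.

OQ75fi88

Shift to the Maidenhead origin (180°W, 90°S): lon 294.48812, lat 165.36885.
Field: 294.48812/20 → 14 → O, 165.36885/10 → 16 → Q; chars OQ.
Square: 14.48812/2 → 7, 5.36885/1 → 5; chars 75.
Subsquare: 0.48812/0.0833333 → 5 → f, 0.36885/0.0416667 → 8 → i; chars fi.
Extended square: 0.07146/0.00833333 → 8, 0.03552/0.00416667 → 8; chars 88.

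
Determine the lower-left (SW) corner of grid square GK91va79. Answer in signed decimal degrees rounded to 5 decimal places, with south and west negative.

11.03750, -40.19167

Field G=6, K=10: +6·20° lon, +10·10° lat → SW at lon -60°, lat 10°.
Square 9, 1: +9·2° lon, +1·1° lat → SW at lon -42°, lat 11°.
Subsquare v=21, a=0: +21·0.0833333° lon, +0·0.0416667° lat → SW at lon -40.25°, lat 11°.
Extended square 7, 9: +7·0.00833333° lon, +9·0.00416667° lat → SW at lon -40.1917°, lat 11.0375°.
latitude 11.03750, longitude -40.19167.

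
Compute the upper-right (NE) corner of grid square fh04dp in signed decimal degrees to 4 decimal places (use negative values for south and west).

Field F=5, H=7: +5·20° lon, +7·10° lat → SW at lon -80°, lat -20°.
Square 0, 4: +0·2° lon, +4·1° lat → SW at lon -80°, lat -16°.
Subsquare d=3, p=15: +3·0.0833333° lon, +15·0.0416667° lat → SW at lon -79.75°, lat -15.375°.
Cell spans 0.0833333° lon × 0.0416667° lat. NE corner is SW corner plus one full cell.
latitude -15.3333, longitude -79.6667.

-15.3333, -79.6667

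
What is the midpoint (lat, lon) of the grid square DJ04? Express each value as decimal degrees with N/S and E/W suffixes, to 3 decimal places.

4.500° N, 119.000° W

Field D=3, J=9: +3·20° lon, +9·10° lat → SW at lon -120°, lat 0°.
Square 0, 4: +0·2° lon, +4·1° lat → SW at lon -120°, lat 4°.
Cell spans 2° lon × 1° lat. Centre is SW corner plus half of each.
latitude 4.500° N, longitude 119.000° W.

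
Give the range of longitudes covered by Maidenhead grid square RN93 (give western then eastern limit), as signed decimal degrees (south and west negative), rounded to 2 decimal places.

178.00, 180.00

Field R=17, N=13: +17·20° lon, +13·10° lat → SW at lon 160°, lat 40°.
Square 9, 3: +9·2° lon, +3·1° lat → SW at lon 178°, lat 43°.
Cell spans 2° lon × 1° lat.
west 178.00, east 180.00.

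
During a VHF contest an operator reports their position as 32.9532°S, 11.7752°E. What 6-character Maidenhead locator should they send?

Add 180° to longitude and 90° to latitude: 191.7752, 57.0468.
Field: lon ⌊191.7752/20⌋ = 9 → J; lat ⌊57.0468/10⌋ = 5 → F.
Square: lon ⌊11.7752/2⌋ = 5; lat ⌊7.0468/1⌋ = 7.
Subsquare: lon ⌊1.7752/0.0833333⌋ = 21 → v; lat ⌊0.0468/0.0416667⌋ = 1 → b.

JF57vb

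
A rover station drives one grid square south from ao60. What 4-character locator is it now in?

AN69

Latitude square 0; −1 → -1, wraps to 9, carry into field.
Latitude field O = 14; −1 → 13 = N.
The longitude characters are unchanged.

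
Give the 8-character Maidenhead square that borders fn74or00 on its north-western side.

FN74nr91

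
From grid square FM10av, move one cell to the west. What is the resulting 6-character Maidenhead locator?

Longitude subsquare a = 0; −1 → -1, wraps to 23 = x, carry into square.
Longitude square 1; −1 → 0.
The latitude characters are unchanged.

FM00xv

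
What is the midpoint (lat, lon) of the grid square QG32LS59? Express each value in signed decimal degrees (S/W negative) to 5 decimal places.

Field Q=16, G=6: +16·20° lon, +6·10° lat → SW at lon 140°, lat -30°.
Square 3, 2: +3·2° lon, +2·1° lat → SW at lon 146°, lat -28°.
Subsquare l=11, s=18: +11·0.0833333° lon, +18·0.0416667° lat → SW at lon 146.917°, lat -27.25°.
Extended square 5, 9: +5·0.00833333° lon, +9·0.00416667° lat → SW at lon 146.958°, lat -27.2125°.
Cell spans 0.00833333° lon × 0.00416667° lat. Centre is SW corner plus half of each.
latitude -27.21042, longitude 146.96250.

-27.21042, 146.96250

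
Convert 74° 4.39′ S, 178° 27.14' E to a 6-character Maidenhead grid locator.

RB95fw

Shift to the Maidenhead origin (180°W, 90°S): lon 358.4523, lat 15.9268.
Field: lon ⌊358.4523/20⌋ = 17 → R; lat ⌊15.9268/10⌋ = 1 → B.
Square: lon ⌊18.4523/2⌋ = 9; lat ⌊5.9268/1⌋ = 5.
Subsquare: lon ⌊0.4523/0.0833333⌋ = 5 → f; lat ⌊0.9268/0.0416667⌋ = 22 → w.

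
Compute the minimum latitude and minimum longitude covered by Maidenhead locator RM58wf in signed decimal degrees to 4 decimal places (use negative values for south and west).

38.2083, 171.8333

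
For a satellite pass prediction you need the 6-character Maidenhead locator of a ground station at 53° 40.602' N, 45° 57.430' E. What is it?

LO23xq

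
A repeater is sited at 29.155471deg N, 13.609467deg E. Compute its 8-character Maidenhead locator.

JL69td37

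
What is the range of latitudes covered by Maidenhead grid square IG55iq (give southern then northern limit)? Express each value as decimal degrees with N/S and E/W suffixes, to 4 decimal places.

Field I=8, G=6: +8·20° lon, +6·10° lat → SW at lon -20°, lat -30°.
Square 5, 5: +5·2° lon, +5·1° lat → SW at lon -10°, lat -25°.
Subsquare i=8, q=16: +8·0.0833333° lon, +16·0.0416667° lat → SW at lon -9.33333°, lat -24.3333°.
Cell spans 0.0833333° lon × 0.0416667° lat.
south 24.3333° S, north 24.2917° S.

24.3333° S, 24.2917° S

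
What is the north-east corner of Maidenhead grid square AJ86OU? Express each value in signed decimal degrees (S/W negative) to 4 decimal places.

6.8750, -162.7500

Field A=0, J=9: +0·20° lon, +9·10° lat → SW at lon -180°, lat 0°.
Square 8, 6: +8·2° lon, +6·1° lat → SW at lon -164°, lat 6°.
Subsquare o=14, u=20: +14·0.0833333° lon, +20·0.0416667° lat → SW at lon -162.833°, lat 6.83333°.
Cell spans 0.0833333° lon × 0.0416667° lat. NE corner is SW corner plus one full cell.
latitude 6.8750, longitude -162.7500.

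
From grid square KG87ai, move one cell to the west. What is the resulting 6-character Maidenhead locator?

KG77xi

Longitude subsquare a = 0; −1 → -1, wraps to 23 = x, carry into square.
Longitude square 8; −1 → 7.
The latitude characters are unchanged.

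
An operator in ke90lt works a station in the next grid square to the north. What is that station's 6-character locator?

Latitude subsquare t = 19; +1 → 20 = u.
The longitude characters are unchanged.

KE90lu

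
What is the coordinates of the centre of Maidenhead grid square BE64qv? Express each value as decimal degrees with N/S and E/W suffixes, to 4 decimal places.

Field B=1, E=4: +1·20° lon, +4·10° lat → SW at lon -160°, lat -50°.
Square 6, 4: +6·2° lon, +4·1° lat → SW at lon -148°, lat -46°.
Subsquare q=16, v=21: +16·0.0833333° lon, +21·0.0416667° lat → SW at lon -146.667°, lat -45.125°.
Cell spans 0.0833333° lon × 0.0416667° lat. Centre is SW corner plus half of each.
latitude 45.1042° S, longitude 146.6250° W.

45.1042° S, 146.6250° W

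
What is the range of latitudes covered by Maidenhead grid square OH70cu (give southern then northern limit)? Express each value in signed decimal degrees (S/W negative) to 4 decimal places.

Field O=14, H=7: +14·20° lon, +7·10° lat → SW at lon 100°, lat -20°.
Square 7, 0: +7·2° lon, +0·1° lat → SW at lon 114°, lat -20°.
Subsquare c=2, u=20: +2·0.0833333° lon, +20·0.0416667° lat → SW at lon 114.167°, lat -19.1667°.
Cell spans 0.0833333° lon × 0.0416667° lat.
south -19.1667, north -19.1250.

-19.1667, -19.1250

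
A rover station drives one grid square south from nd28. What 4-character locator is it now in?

ND27

Latitude square 8; −1 → 7.
The longitude characters are unchanged.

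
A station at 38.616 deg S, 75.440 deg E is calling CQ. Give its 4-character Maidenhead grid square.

Offset from 180°W / 90°S: lon 255.44°, lat 51.38°.
Field: lon ⌊255.44/20⌋ = 12 → M; lat ⌊51.38/10⌋ = 5 → F.
Square: lon ⌊15.44/2⌋ = 7; lat ⌊1.38/1⌋ = 1.

MF71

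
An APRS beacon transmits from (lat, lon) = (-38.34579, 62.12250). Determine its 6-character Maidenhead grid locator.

Offset from 180°W / 90°S: lon 242.1225°, lat 51.6542°.
Field: lon ⌊242.1225/20⌋ = 12 → M; lat ⌊51.6542/10⌋ = 5 → F.
Square: lon ⌊2.1225/2⌋ = 1; lat ⌊1.6542/1⌋ = 1.
Subsquare: lon ⌊0.1225/0.0833333⌋ = 1 → b; lat ⌊0.6542/0.0416667⌋ = 15 → p.

MF11bp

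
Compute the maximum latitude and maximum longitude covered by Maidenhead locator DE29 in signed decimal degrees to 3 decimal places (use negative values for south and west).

-40.000, -114.000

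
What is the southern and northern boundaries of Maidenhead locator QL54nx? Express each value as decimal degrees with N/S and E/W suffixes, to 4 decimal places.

Field Q=16, L=11: +16·20° lon, +11·10° lat → SW at lon 140°, lat 20°.
Square 5, 4: +5·2° lon, +4·1° lat → SW at lon 150°, lat 24°.
Subsquare n=13, x=23: +13·0.0833333° lon, +23·0.0416667° lat → SW at lon 151.083°, lat 24.9583°.
Cell spans 0.0833333° lon × 0.0416667° lat.
south 24.9583° N, north 25.0000° N.

24.9583° N, 25.0000° N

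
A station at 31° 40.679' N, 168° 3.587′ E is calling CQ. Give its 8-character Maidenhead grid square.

RM41aq72

Offset from 180°W / 90°S: lon 348.05978°, lat 121.67798°.
Field: lon ⌊348.05978/20⌋ = 17 → R; lat ⌊121.67798/10⌋ = 12 → M.
Square: lon ⌊8.05978/2⌋ = 4; lat ⌊1.67798/1⌋ = 1.
Subsquare: lon ⌊0.05978/0.0833333⌋ = 0 → a; lat ⌊0.67798/0.0416667⌋ = 16 → q.
Extended square: lon ⌊0.05978/0.00833333⌋ = 7; lat ⌊0.01132/0.00416667⌋ = 2.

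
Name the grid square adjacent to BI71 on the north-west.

Longitude square 7; −1 → 6.
Latitude square 1; +1 → 2.

BI62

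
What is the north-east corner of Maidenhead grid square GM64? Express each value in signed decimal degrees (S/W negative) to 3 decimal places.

35.000, -46.000

Field G=6, M=12: +6·20° lon, +12·10° lat → SW at lon -60°, lat 30°.
Square 6, 4: +6·2° lon, +4·1° lat → SW at lon -48°, lat 34°.
Cell spans 2° lon × 1° lat. NE corner is SW corner plus one full cell.
latitude 35.000, longitude -46.000.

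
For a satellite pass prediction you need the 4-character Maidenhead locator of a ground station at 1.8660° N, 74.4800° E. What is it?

MJ71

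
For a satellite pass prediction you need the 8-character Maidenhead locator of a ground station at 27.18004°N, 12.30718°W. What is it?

IL37ue33

Shift to the Maidenhead origin (180°W, 90°S): lon 167.69282, lat 117.18004.
Field (20°×10°, letters A–R): lon ⌊167.69282/20⌋ = 8 → I; lat ⌊117.18004/10⌋ = 11 → L.
Square (2°×1°, digits 0–9): lon ⌊7.69282/2⌋ = 3; lat ⌊7.18004/1⌋ = 7.
Subsquare (5′×2.5′, letters a–x): lon ⌊1.69282/0.0833333⌋ = 20 → u; lat ⌊0.18004/0.0416667⌋ = 4 → e.
Extended square (30″×15″, digits 0–9): lon ⌊0.02615/0.00833333⌋ = 3; lat ⌊0.01337/0.00416667⌋ = 3.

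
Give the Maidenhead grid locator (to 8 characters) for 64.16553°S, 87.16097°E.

Add 180° to longitude and 90° to latitude: 267.16097, 25.83447.
Field (20°×10°, letters A–R): lon ⌊267.16097/20⌋ = 13 → N; lat ⌊25.83447/10⌋ = 2 → C.
Square (2°×1°, digits 0–9): lon ⌊7.16097/2⌋ = 3; lat ⌊5.83447/1⌋ = 5.
Subsquare (5′×2.5′, letters a–x): lon ⌊1.16097/0.0833333⌋ = 13 → n; lat ⌊0.83447/0.0416667⌋ = 20 → u.
Extended square (30″×15″, digits 0–9): lon ⌊0.07764/0.00833333⌋ = 9; lat ⌊0.00114/0.00416667⌋ = 0.

NC35nu90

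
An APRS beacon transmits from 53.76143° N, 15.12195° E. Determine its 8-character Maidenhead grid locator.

Offset from 180°W / 90°S: lon 195.12195°, lat 143.76143°.
Field (20°×10°, letters A–R): lon ⌊195.12195/20⌋ = 9 → J; lat ⌊143.76143/10⌋ = 14 → O.
Square (2°×1°, digits 0–9): lon ⌊15.12195/2⌋ = 7; lat ⌊3.76143/1⌋ = 3.
Subsquare (5′×2.5′, letters a–x): lon ⌊1.12195/0.0833333⌋ = 13 → n; lat ⌊0.76143/0.0416667⌋ = 18 → s.
Extended square (30″×15″, digits 0–9): lon ⌊0.03862/0.00833333⌋ = 4; lat ⌊0.01143/0.00416667⌋ = 2.

JO73ns42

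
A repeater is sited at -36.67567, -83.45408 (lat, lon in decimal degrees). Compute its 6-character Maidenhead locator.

Add 180° to longitude and 90° to latitude: 96.5459, 53.3243.
Field: 96.5459/20 → 4 → E, 53.3243/10 → 5 → F; chars EF.
Square: 16.5459/2 → 8, 3.3243/1 → 3; chars 83.
Subsquare: 0.5459/0.0833333 → 6 → g, 0.3243/0.0416667 → 7 → h; chars gh.

EF83gh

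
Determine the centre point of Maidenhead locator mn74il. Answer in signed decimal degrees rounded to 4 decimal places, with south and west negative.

Field M=12, N=13: +12·20° lon, +13·10° lat → SW at lon 60°, lat 40°.
Square 7, 4: +7·2° lon, +4·1° lat → SW at lon 74°, lat 44°.
Subsquare i=8, l=11: +8·0.0833333° lon, +11·0.0416667° lat → SW at lon 74.6667°, lat 44.4583°.
Cell spans 0.0833333° lon × 0.0416667° lat. Centre is SW corner plus half of each.
latitude 44.4792, longitude 74.7083.

44.4792, 74.7083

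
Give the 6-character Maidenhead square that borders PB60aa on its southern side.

PA69ax

Latitude subsquare a = 0; −1 → -1, wraps to 23 = x, carry into square.
Latitude square 0; −1 → -1, wraps to 9, carry into field.
Latitude field B = 1; −1 → 0 = A.
The longitude characters are unchanged.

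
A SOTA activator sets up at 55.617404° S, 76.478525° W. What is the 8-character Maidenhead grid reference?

FD14sj21

Offset from 180°W / 90°S: lon 103.52147°, lat 34.38260°.
Field (20°×10°, letters A–R): 103.52147/20 → 5 → F, 34.38260/10 → 3 → D; chars FD.
Square (2°×1°, digits 0–9): 3.52147/2 → 1, 4.38260/1 → 4; chars 14.
Subsquare (5′×2.5′, letters a–x): 1.52147/0.0833333 → 18 → s, 0.38260/0.0416667 → 9 → j; chars sj.
Extended square (30″×15″, digits 0–9): 0.02147/0.00833333 → 2, 0.00760/0.00416667 → 1; chars 21.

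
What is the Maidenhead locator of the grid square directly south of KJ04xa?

Latitude subsquare a = 0; −1 → -1, wraps to 23 = x, carry into square.
Latitude square 4; −1 → 3.
The longitude characters are unchanged.

KJ03xx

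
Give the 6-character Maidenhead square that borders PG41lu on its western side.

PG41ku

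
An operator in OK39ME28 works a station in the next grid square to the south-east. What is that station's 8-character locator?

Longitude extended square 2; +1 → 3.
Latitude extended square 8; −1 → 7.

OK39me37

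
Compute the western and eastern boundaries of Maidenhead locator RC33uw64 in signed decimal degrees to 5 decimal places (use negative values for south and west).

167.71667, 167.72500

Field R=17, C=2: +17·20° lon, +2·10° lat → SW at lon 160°, lat -70°.
Square 3, 3: +3·2° lon, +3·1° lat → SW at lon 166°, lat -67°.
Subsquare u=20, w=22: +20·0.0833333° lon, +22·0.0416667° lat → SW at lon 167.667°, lat -66.0833°.
Extended square 6, 4: +6·0.00833333° lon, +4·0.00416667° lat → SW at lon 167.717°, lat -66.0667°.
Cell spans 0.00833333° lon × 0.00416667° lat.
west 167.71667, east 167.72500.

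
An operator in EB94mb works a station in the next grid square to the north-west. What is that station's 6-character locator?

Longitude subsquare m = 12; −1 → 11 = l.
Latitude subsquare b = 1; +1 → 2 = c.

EB94lc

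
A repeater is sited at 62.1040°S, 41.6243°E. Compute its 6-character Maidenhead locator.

Add 180° to longitude and 90° to latitude: 221.6243, 27.8960.
Field: 221.6243/20 → 11 → L, 27.8960/10 → 2 → C; chars LC.
Square: 1.6243/2 → 0, 7.8960/1 → 7; chars 07.
Subsquare: 1.6243/0.0833333 → 19 → t, 0.8960/0.0416667 → 21 → v; chars tv.

LC07tv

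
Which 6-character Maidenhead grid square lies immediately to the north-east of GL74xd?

GL84ae

Longitude subsquare x = 23; +1 → 24, wraps to 0 = a, carry into square.
Longitude square 7; +1 → 8.
Latitude subsquare d = 3; +1 → 4 = e.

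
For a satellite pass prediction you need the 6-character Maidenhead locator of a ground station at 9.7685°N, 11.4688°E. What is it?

Offset from 180°W / 90°S: lon 191.4688°, lat 99.7685°.
Field: lon ⌊191.4688/20⌋ = 9 → J; lat ⌊99.7685/10⌋ = 9 → J.
Square: lon ⌊11.4688/2⌋ = 5; lat ⌊9.7685/1⌋ = 9.
Subsquare: lon ⌊1.4688/0.0833333⌋ = 17 → r; lat ⌊0.7685/0.0416667⌋ = 18 → s.

JJ59rs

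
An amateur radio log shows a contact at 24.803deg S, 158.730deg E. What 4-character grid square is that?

QG95

Offset from 180°W / 90°S: lon 338.73°, lat 65.20°.
Field: lon ⌊338.73/20⌋ = 16 → Q; lat ⌊65.20/10⌋ = 6 → G.
Square: lon ⌊18.73/2⌋ = 9; lat ⌊5.20/1⌋ = 5.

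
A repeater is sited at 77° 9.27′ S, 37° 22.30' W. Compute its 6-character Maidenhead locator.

HB12hu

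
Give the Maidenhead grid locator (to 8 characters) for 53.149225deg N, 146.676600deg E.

QO33id15

Offset from 180°W / 90°S: lon 326.67660°, lat 143.14923°.
Field: 326.67660/20 → 16 → Q, 143.14923/10 → 14 → O; chars QO.
Square: 6.67660/2 → 3, 3.14923/1 → 3; chars 33.
Subsquare: 0.67660/0.0833333 → 8 → i, 0.14923/0.0416667 → 3 → d; chars id.
Extended square: 0.00993/0.00833333 → 1, 0.02423/0.00416667 → 5; chars 15.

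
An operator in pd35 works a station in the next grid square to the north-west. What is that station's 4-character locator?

Longitude square 3; −1 → 2.
Latitude square 5; +1 → 6.

PD26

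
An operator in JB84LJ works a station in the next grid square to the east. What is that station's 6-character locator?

Longitude subsquare l = 11; +1 → 12 = m.
The latitude characters are unchanged.

JB84mj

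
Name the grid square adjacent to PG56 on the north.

PG57

Latitude square 6; +1 → 7.
The longitude characters are unchanged.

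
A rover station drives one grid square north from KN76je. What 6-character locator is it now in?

Latitude subsquare e = 4; +1 → 5 = f.
The longitude characters are unchanged.

KN76jf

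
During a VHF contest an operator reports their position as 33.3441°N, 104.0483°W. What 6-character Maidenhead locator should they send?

DM73xi

Shift to the Maidenhead origin (180°W, 90°S): lon 75.9517, lat 123.3441.
Field: 75.9517/20 → 3 → D, 123.3441/10 → 12 → M; chars DM.
Square: 15.9517/2 → 7, 3.3441/1 → 3; chars 73.
Subsquare: 1.9517/0.0833333 → 23 → x, 0.3441/0.0416667 → 8 → i; chars xi.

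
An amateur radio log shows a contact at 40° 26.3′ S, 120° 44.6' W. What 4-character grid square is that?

CE99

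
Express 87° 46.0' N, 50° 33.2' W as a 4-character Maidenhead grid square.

GR47

Add 180° to longitude and 90° to latitude: 129.45, 177.77.
Field: 129.45/20 → 6 → G, 177.77/10 → 17 → R; chars GR.
Square: 9.45/2 → 4, 7.77/1 → 7; chars 47.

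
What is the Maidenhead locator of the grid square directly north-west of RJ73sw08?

Longitude extended square 0; −1 → -1, wraps to 9, carry into subsquare.
Longitude subsquare s = 18; −1 → 17 = r.
Latitude extended square 8; +1 → 9.

RJ73rw99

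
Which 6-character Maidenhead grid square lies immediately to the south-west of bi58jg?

BI58if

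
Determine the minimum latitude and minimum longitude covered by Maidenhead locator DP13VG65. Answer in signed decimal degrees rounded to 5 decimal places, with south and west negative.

63.27083, -116.20000

Field D=3, P=15: +3·20° lon, +15·10° lat → SW at lon -120°, lat 60°.
Square 1, 3: +1·2° lon, +3·1° lat → SW at lon -118°, lat 63°.
Subsquare v=21, g=6: +21·0.0833333° lon, +6·0.0416667° lat → SW at lon -116.25°, lat 63.25°.
Extended square 6, 5: +6·0.00833333° lon, +5·0.00416667° lat → SW at lon -116.2°, lat 63.2708°.
latitude 63.27083, longitude -116.20000.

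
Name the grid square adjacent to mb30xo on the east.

MB40ao

Longitude subsquare x = 23; +1 → 24, wraps to 0 = a, carry into square.
Longitude square 3; +1 → 4.
The latitude characters are unchanged.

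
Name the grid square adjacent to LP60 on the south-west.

LO59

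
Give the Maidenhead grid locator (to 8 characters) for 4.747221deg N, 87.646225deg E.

NJ34tr79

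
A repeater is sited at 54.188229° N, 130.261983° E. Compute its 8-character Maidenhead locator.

Add 180° to longitude and 90° to latitude: 310.26198, 144.18823.
Field (20°×10°, letters A–R): lon ⌊310.26198/20⌋ = 15 → P; lat ⌊144.18823/10⌋ = 14 → O.
Square (2°×1°, digits 0–9): lon ⌊10.26198/2⌋ = 5; lat ⌊4.18823/1⌋ = 4.
Subsquare (5′×2.5′, letters a–x): lon ⌊0.26198/0.0833333⌋ = 3 → d; lat ⌊0.18823/0.0416667⌋ = 4 → e.
Extended square (30″×15″, digits 0–9): lon ⌊0.01198/0.00833333⌋ = 1; lat ⌊0.02156/0.00416667⌋ = 5.

PO54de15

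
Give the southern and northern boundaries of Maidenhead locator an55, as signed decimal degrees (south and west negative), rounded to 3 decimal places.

Field A=0, N=13: +0·20° lon, +13·10° lat → SW at lon -180°, lat 40°.
Square 5, 5: +5·2° lon, +5·1° lat → SW at lon -170°, lat 45°.
Cell spans 2° lon × 1° lat.
south 45.000, north 46.000.

45.000, 46.000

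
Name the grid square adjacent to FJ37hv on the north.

FJ37hw

Latitude subsquare v = 21; +1 → 22 = w.
The longitude characters are unchanged.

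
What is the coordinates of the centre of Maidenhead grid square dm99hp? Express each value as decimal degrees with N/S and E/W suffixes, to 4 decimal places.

39.6458° N, 101.3750° W

Field D=3, M=12: +3·20° lon, +12·10° lat → SW at lon -120°, lat 30°.
Square 9, 9: +9·2° lon, +9·1° lat → SW at lon -102°, lat 39°.
Subsquare h=7, p=15: +7·0.0833333° lon, +15·0.0416667° lat → SW at lon -101.417°, lat 39.625°.
Cell spans 0.0833333° lon × 0.0416667° lat. Centre is SW corner plus half of each.
latitude 39.6458° N, longitude 101.3750° W.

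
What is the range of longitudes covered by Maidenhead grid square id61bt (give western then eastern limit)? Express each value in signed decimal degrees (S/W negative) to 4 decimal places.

Field I=8, D=3: +8·20° lon, +3·10° lat → SW at lon -20°, lat -60°.
Square 6, 1: +6·2° lon, +1·1° lat → SW at lon -8°, lat -59°.
Subsquare b=1, t=19: +1·0.0833333° lon, +19·0.0416667° lat → SW at lon -7.91667°, lat -58.2083°.
Cell spans 0.0833333° lon × 0.0416667° lat.
west -7.9167, east -7.8333.

-7.9167, -7.8333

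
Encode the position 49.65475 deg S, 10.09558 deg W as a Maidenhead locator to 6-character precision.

Add 180° to longitude and 90° to latitude: 169.9044, 40.3453.
Field: lon ⌊169.9044/20⌋ = 8 → I; lat ⌊40.3453/10⌋ = 4 → E.
Square: lon ⌊9.9044/2⌋ = 4; lat ⌊0.3453/1⌋ = 0.
Subsquare: lon ⌊1.9044/0.0833333⌋ = 22 → w; lat ⌊0.3453/0.0416667⌋ = 8 → i.

IE40wi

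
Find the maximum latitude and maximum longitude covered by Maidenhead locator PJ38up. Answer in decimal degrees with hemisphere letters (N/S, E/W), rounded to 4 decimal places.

Field P=15, J=9: +15·20° lon, +9·10° lat → SW at lon 120°, lat 0°.
Square 3, 8: +3·2° lon, +8·1° lat → SW at lon 126°, lat 8°.
Subsquare u=20, p=15: +20·0.0833333° lon, +15·0.0416667° lat → SW at lon 127.667°, lat 8.625°.
Cell spans 0.0833333° lon × 0.0416667° lat. NE corner is SW corner plus one full cell.
latitude 8.6667° N, longitude 127.7500° E.

8.6667° N, 127.7500° E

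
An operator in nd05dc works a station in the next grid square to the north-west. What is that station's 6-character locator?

ND05cd

Longitude subsquare d = 3; −1 → 2 = c.
Latitude subsquare c = 2; +1 → 3 = d.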